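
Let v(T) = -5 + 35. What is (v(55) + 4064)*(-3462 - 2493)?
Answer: -24379770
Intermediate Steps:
v(T) = 30
(v(55) + 4064)*(-3462 - 2493) = (30 + 4064)*(-3462 - 2493) = 4094*(-5955) = -24379770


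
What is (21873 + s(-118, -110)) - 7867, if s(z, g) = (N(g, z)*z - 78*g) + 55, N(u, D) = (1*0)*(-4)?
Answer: 22641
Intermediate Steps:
N(u, D) = 0 (N(u, D) = 0*(-4) = 0)
s(z, g) = 55 - 78*g (s(z, g) = (0*z - 78*g) + 55 = (0 - 78*g) + 55 = -78*g + 55 = 55 - 78*g)
(21873 + s(-118, -110)) - 7867 = (21873 + (55 - 78*(-110))) - 7867 = (21873 + (55 + 8580)) - 7867 = (21873 + 8635) - 7867 = 30508 - 7867 = 22641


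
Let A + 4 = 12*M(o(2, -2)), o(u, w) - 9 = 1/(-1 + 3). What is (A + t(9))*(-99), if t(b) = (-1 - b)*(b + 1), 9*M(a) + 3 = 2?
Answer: 10428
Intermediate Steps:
o(u, w) = 19/2 (o(u, w) = 9 + 1/(-1 + 3) = 9 + 1/2 = 9 + ½ = 19/2)
M(a) = -⅑ (M(a) = -⅓ + (⅑)*2 = -⅓ + 2/9 = -⅑)
t(b) = (1 + b)*(-1 - b) (t(b) = (-1 - b)*(1 + b) = (1 + b)*(-1 - b))
A = -16/3 (A = -4 + 12*(-⅑) = -4 - 4/3 = -16/3 ≈ -5.3333)
(A + t(9))*(-99) = (-16/3 + (-1 - 1*9² - 2*9))*(-99) = (-16/3 + (-1 - 1*81 - 18))*(-99) = (-16/3 + (-1 - 81 - 18))*(-99) = (-16/3 - 100)*(-99) = -316/3*(-99) = 10428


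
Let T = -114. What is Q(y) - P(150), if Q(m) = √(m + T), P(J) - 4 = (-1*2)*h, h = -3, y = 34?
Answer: -10 + 4*I*√5 ≈ -10.0 + 8.9443*I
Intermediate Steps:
P(J) = 10 (P(J) = 4 - 1*2*(-3) = 4 - 2*(-3) = 4 + 6 = 10)
Q(m) = √(-114 + m) (Q(m) = √(m - 114) = √(-114 + m))
Q(y) - P(150) = √(-114 + 34) - 1*10 = √(-80) - 10 = 4*I*√5 - 10 = -10 + 4*I*√5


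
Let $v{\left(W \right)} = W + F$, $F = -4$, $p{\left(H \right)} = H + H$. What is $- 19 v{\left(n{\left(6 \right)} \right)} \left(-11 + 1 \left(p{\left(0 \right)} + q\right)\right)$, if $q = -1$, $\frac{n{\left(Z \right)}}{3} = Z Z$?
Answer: $23712$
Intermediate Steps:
$p{\left(H \right)} = 2 H$
$n{\left(Z \right)} = 3 Z^{2}$ ($n{\left(Z \right)} = 3 Z Z = 3 Z^{2}$)
$v{\left(W \right)} = -4 + W$ ($v{\left(W \right)} = W - 4 = -4 + W$)
$- 19 v{\left(n{\left(6 \right)} \right)} \left(-11 + 1 \left(p{\left(0 \right)} + q\right)\right) = - 19 \left(-4 + 3 \cdot 6^{2}\right) \left(-11 + 1 \left(2 \cdot 0 - 1\right)\right) = - 19 \left(-4 + 3 \cdot 36\right) \left(-11 + 1 \left(0 - 1\right)\right) = - 19 \left(-4 + 108\right) \left(-11 + 1 \left(-1\right)\right) = \left(-19\right) 104 \left(-11 - 1\right) = \left(-1976\right) \left(-12\right) = 23712$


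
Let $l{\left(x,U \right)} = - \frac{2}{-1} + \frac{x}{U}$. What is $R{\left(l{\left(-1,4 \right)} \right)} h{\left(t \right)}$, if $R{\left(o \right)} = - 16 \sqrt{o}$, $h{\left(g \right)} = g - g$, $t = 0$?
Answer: $0$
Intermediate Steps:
$h{\left(g \right)} = 0$
$l{\left(x,U \right)} = 2 + \frac{x}{U}$ ($l{\left(x,U \right)} = \left(-2\right) \left(-1\right) + \frac{x}{U} = 2 + \frac{x}{U}$)
$R{\left(l{\left(-1,4 \right)} \right)} h{\left(t \right)} = - 16 \sqrt{2 - \frac{1}{4}} \cdot 0 = - 16 \sqrt{\frac{7}{4}} \cdot 0 = - 16 \frac{\sqrt{7}}{2} \cdot 0 = - 8 \sqrt{7} \cdot 0 = 0$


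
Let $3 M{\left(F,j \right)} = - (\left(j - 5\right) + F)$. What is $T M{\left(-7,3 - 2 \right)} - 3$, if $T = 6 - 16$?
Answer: $- \frac{119}{3} \approx -39.667$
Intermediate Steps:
$M{\left(F,j \right)} = \frac{5}{3} - \frac{F}{3} - \frac{j}{3}$ ($M{\left(F,j \right)} = \frac{\left(-1\right) \left(\left(j - 5\right) + F\right)}{3} = \frac{\left(-1\right) \left(\left(-5 + j\right) + F\right)}{3} = \frac{\left(-1\right) \left(-5 + F + j\right)}{3} = \frac{5 - F - j}{3} = \frac{5}{3} - \frac{F}{3} - \frac{j}{3}$)
$T = -10$ ($T = 6 - 16 = -10$)
$T M{\left(-7,3 - 2 \right)} - 3 = - 10 \left(\frac{5}{3} - - \frac{7}{3} - \frac{3 - 2}{3}\right) - 3 = - 10 \left(\frac{5}{3} + \frac{7}{3} - \frac{3 - 2}{3}\right) - 3 = - 10 \left(\frac{5}{3} + \frac{7}{3} - \frac{1}{3}\right) - 3 = \left(-10\right) \frac{11}{3} - 3 = - \frac{110}{3} - 3 = - \frac{119}{3}$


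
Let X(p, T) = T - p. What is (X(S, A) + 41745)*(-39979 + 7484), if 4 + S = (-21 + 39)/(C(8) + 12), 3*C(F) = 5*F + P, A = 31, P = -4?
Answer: -5430466915/4 ≈ -1.3576e+9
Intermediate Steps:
C(F) = -4/3 + 5*F/3 (C(F) = (5*F - 4)/3 = (-4 + 5*F)/3 = -4/3 + 5*F/3)
S = -13/4 (S = -4 + (-21 + 39)/((-4/3 + (5/3)*8) + 12) = -4 + 18/((-4/3 + 40/3) + 12) = -4 + 18/(12 + 12) = -4 + 18/24 = -4 + 18*(1/24) = -4 + ¾ = -13/4 ≈ -3.2500)
(X(S, A) + 41745)*(-39979 + 7484) = ((31 - 1*(-13/4)) + 41745)*(-39979 + 7484) = ((31 + 13/4) + 41745)*(-32495) = (137/4 + 41745)*(-32495) = (167117/4)*(-32495) = -5430466915/4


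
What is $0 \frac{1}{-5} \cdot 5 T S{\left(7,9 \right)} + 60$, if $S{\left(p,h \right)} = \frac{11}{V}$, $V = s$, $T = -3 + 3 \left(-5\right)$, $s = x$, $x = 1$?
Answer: $60$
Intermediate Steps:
$s = 1$
$T = -18$ ($T = -3 - 15 = -18$)
$V = 1$
$S{\left(p,h \right)} = 11$ ($S{\left(p,h \right)} = \frac{11}{1} = 11 \cdot 1 = 11$)
$0 \frac{1}{-5} \cdot 5 T S{\left(7,9 \right)} + 60 = 0 \frac{1}{-5} \cdot 5 \left(-18\right) 11 + 60 = 0 \left(- \frac{1}{5}\right) 5 \left(-18\right) 11 + 60 = 0 \left(\left(-1\right) \left(-18\right)\right) 11 + 60 = 0 \cdot 18 \cdot 11 + 60 = 0 \cdot 11 + 60 = 0 + 60 = 60$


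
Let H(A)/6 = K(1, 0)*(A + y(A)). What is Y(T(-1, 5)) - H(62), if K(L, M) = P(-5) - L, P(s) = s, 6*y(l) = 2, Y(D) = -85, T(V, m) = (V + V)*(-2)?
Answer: 2159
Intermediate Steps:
T(V, m) = -4*V (T(V, m) = (2*V)*(-2) = -4*V)
y(l) = ⅓ (y(l) = (⅙)*2 = ⅓)
K(L, M) = -5 - L
H(A) = -12 - 36*A (H(A) = 6*((-5 - 1*1)*(A + ⅓)) = 6*((-5 - 1)*(⅓ + A)) = 6*(-6*(⅓ + A)) = 6*(-2 - 6*A) = -12 - 36*A)
Y(T(-1, 5)) - H(62) = -85 - (-12 - 36*62) = -85 - (-12 - 2232) = -85 - 1*(-2244) = -85 + 2244 = 2159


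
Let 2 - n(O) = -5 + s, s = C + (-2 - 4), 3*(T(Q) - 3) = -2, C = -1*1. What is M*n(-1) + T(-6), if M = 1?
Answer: 49/3 ≈ 16.333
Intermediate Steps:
C = -1
T(Q) = 7/3 (T(Q) = 3 + (⅓)*(-2) = 3 - ⅔ = 7/3)
s = -7 (s = -1 + (-2 - 4) = -1 - 6 = -7)
n(O) = 14 (n(O) = 2 - (-5 - 7) = 2 - 1*(-12) = 2 + 12 = 14)
M*n(-1) + T(-6) = 1*14 + 7/3 = 14 + 7/3 = 49/3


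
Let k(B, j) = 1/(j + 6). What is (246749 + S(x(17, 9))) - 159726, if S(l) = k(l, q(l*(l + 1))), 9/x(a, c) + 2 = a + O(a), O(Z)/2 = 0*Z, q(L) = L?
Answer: 15142027/174 ≈ 87023.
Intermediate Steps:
k(B, j) = 1/(6 + j)
O(Z) = 0 (O(Z) = 2*(0*Z) = 2*0 = 0)
x(a, c) = 9/(-2 + a) (x(a, c) = 9/(-2 + (a + 0)) = 9/(-2 + a))
S(l) = 1/(6 + l*(1 + l)) (S(l) = 1/(6 + l*(l + 1)) = 1/(6 + l*(1 + l)))
(246749 + S(x(17, 9))) - 159726 = (246749 + 1/(6 + (9/(-2 + 17))*(1 + 9/(-2 + 17)))) - 159726 = (246749 + 1/(6 + (9/15)*(1 + 9/15))) - 159726 = (246749 + 1/(6 + (9*(1/15))*(1 + 9*(1/15)))) - 159726 = (246749 + 1/(6 + 3*(1 + ⅗)/5)) - 159726 = (246749 + 1/(6 + (⅗)*(8/5))) - 159726 = (246749 + 1/(6 + 24/25)) - 159726 = (246749 + 1/(174/25)) - 159726 = (246749 + 25/174) - 159726 = 42934351/174 - 159726 = 15142027/174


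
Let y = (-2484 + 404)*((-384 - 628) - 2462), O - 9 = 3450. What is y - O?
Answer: 7222461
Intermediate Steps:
O = 3459 (O = 9 + 3450 = 3459)
y = 7225920 (y = -2080*(-1012 - 2462) = -2080*(-3474) = 7225920)
y - O = 7225920 - 1*3459 = 7225920 - 3459 = 7222461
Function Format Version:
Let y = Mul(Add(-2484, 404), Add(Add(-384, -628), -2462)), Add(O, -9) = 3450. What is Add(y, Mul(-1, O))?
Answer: 7222461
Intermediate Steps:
O = 3459 (O = Add(9, 3450) = 3459)
y = 7225920 (y = Mul(-2080, Add(-1012, -2462)) = Mul(-2080, -3474) = 7225920)
Add(y, Mul(-1, O)) = Add(7225920, Mul(-1, 3459)) = Add(7225920, -3459) = 7222461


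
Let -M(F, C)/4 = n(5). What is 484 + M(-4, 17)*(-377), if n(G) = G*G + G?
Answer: 45724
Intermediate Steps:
n(G) = G + G² (n(G) = G² + G = G + G²)
M(F, C) = -120 (M(F, C) = -20*(1 + 5) = -20*6 = -4*30 = -120)
484 + M(-4, 17)*(-377) = 484 - 120*(-377) = 484 + 45240 = 45724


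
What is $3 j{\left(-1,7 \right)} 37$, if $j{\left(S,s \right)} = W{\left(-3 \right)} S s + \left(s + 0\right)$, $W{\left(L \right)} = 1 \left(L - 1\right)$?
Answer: $3885$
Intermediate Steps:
$W{\left(L \right)} = -1 + L$ ($W{\left(L \right)} = 1 \left(-1 + L\right) = -1 + L$)
$j{\left(S,s \right)} = s - 4 S s$ ($j{\left(S,s \right)} = \left(-1 - 3\right) S s + \left(s + 0\right) = - 4 S s + s = s - 4 S s$)
$3 j{\left(-1,7 \right)} 37 = 3 \cdot 7 \left(1 - -4\right) 37 = 3 \cdot 7 \left(1 + 4\right) 37 = 3 \cdot 7 \cdot 5 \cdot 37 = 3 \cdot 35 \cdot 37 = 105 \cdot 37 = 3885$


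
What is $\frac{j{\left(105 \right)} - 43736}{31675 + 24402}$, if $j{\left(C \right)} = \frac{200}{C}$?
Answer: $- \frac{918416}{1177617} \approx -0.77989$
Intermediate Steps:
$\frac{j{\left(105 \right)} - 43736}{31675 + 24402} = \frac{\frac{200}{105} - 43736}{31675 + 24402} = \frac{200 \cdot \frac{1}{105} - 43736}{56077} = \left(\frac{40}{21} - 43736\right) \frac{1}{56077} = \left(- \frac{918416}{21}\right) \frac{1}{56077} = - \frac{918416}{1177617}$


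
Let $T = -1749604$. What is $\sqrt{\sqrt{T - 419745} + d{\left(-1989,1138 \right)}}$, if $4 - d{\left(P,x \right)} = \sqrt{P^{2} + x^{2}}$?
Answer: $\sqrt{4 - \sqrt{5251165} + i \sqrt{2169349}} \approx 14.717 + 50.041 i$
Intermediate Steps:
$d{\left(P,x \right)} = 4 - \sqrt{P^{2} + x^{2}}$
$\sqrt{\sqrt{T - 419745} + d{\left(-1989,1138 \right)}} = \sqrt{\sqrt{-1749604 - 419745} + \left(4 - \sqrt{\left(-1989\right)^{2} + 1138^{2}}\right)} = \sqrt{\sqrt{-2169349} + \left(4 - \sqrt{3956121 + 1295044}\right)} = \sqrt{i \sqrt{2169349} + \left(4 - \sqrt{5251165}\right)} = \sqrt{4 - \sqrt{5251165} + i \sqrt{2169349}}$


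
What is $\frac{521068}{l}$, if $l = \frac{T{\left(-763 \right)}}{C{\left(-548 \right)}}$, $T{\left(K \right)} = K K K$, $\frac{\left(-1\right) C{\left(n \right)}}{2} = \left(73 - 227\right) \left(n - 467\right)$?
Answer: $\frac{3324413840}{9065203} \approx 366.72$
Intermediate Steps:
$C{\left(n \right)} = -143836 + 308 n$ ($C{\left(n \right)} = - 2 \left(73 - 227\right) \left(n - 467\right) = - 2 \left(- 154 \left(-467 + n\right)\right) = - 2 \left(71918 - 154 n\right) = -143836 + 308 n$)
$T{\left(K \right)} = K^{3}$ ($T{\left(K \right)} = K^{2} K = K^{3}$)
$l = \frac{9065203}{6380}$ ($l = \frac{\left(-763\right)^{3}}{-143836 + 308 \left(-548\right)} = - \frac{444194947}{-143836 - 168784} = - \frac{444194947}{-312620} = \left(-444194947\right) \left(- \frac{1}{312620}\right) = \frac{9065203}{6380} \approx 1420.9$)
$\frac{521068}{l} = \frac{521068}{\frac{9065203}{6380}} = 521068 \cdot \frac{6380}{9065203} = \frac{3324413840}{9065203}$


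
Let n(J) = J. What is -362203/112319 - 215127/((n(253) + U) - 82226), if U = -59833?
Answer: -27199709105/15927508114 ≈ -1.7077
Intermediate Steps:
-362203/112319 - 215127/((n(253) + U) - 82226) = -362203/112319 - 215127/((253 - 59833) - 82226) = -362203*1/112319 - 215127/(-59580 - 82226) = -362203/112319 - 215127/(-141806) = -362203/112319 - 215127*(-1/141806) = -362203/112319 + 215127/141806 = -27199709105/15927508114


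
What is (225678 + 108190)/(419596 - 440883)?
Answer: -333868/21287 ≈ -15.684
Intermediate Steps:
(225678 + 108190)/(419596 - 440883) = 333868/(-21287) = 333868*(-1/21287) = -333868/21287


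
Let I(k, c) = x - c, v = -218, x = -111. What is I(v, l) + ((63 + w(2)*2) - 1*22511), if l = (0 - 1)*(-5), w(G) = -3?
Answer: -22570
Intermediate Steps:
l = 5 (l = -1*(-5) = 5)
I(k, c) = -111 - c
I(v, l) + ((63 + w(2)*2) - 1*22511) = (-111 - 1*5) + ((63 - 3*2) - 1*22511) = (-111 - 5) + ((63 - 6) - 22511) = -116 + (57 - 22511) = -116 - 22454 = -22570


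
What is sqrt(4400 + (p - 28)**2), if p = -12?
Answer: 20*sqrt(15) ≈ 77.460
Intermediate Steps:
sqrt(4400 + (p - 28)**2) = sqrt(4400 + (-12 - 28)**2) = sqrt(4400 + (-40)**2) = sqrt(4400 + 1600) = sqrt(6000) = 20*sqrt(15)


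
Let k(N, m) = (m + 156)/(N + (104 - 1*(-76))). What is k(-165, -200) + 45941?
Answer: 689071/15 ≈ 45938.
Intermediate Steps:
k(N, m) = (156 + m)/(180 + N) (k(N, m) = (156 + m)/(N + (104 + 76)) = (156 + m)/(N + 180) = (156 + m)/(180 + N))
k(-165, -200) + 45941 = (156 - 200)/(180 - 165) + 45941 = -44/15 + 45941 = 689071/15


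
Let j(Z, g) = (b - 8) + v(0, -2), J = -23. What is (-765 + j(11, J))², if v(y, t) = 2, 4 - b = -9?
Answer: 574564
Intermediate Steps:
b = 13 (b = 4 - 1*(-9) = 4 + 9 = 13)
j(Z, g) = 7 (j(Z, g) = (13 - 8) + 2 = 5 + 2 = 7)
(-765 + j(11, J))² = (-765 + 7)² = (-758)² = 574564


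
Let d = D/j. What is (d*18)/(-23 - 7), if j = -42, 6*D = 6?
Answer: 1/70 ≈ 0.014286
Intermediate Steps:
D = 1 (D = (⅙)*6 = 1)
d = -1/42 (d = 1/(-42) = 1*(-1/42) = -1/42 ≈ -0.023810)
(d*18)/(-23 - 7) = (-1/42*18)/(-23 - 7) = -3/7/(-30) = -3/7*(-1/30) = 1/70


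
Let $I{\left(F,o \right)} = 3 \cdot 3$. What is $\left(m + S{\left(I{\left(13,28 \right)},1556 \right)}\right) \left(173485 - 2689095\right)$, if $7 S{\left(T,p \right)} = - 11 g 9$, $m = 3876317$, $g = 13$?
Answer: $- \frac{68255875068520}{7} \approx -9.7508 \cdot 10^{12}$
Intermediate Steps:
$I{\left(F,o \right)} = 9$
$S{\left(T,p \right)} = - \frac{1287}{7}$ ($S{\left(T,p \right)} = \frac{\left(-11\right) 13 \cdot 9}{7} = \frac{\left(-143\right) 9}{7} = \frac{1}{7} \left(-1287\right) = - \frac{1287}{7}$)
$\left(m + S{\left(I{\left(13,28 \right)},1556 \right)}\right) \left(173485 - 2689095\right) = \left(3876317 - \frac{1287}{7}\right) \left(173485 - 2689095\right) = \frac{27132932}{7} \left(-2515610\right) = - \frac{68255875068520}{7}$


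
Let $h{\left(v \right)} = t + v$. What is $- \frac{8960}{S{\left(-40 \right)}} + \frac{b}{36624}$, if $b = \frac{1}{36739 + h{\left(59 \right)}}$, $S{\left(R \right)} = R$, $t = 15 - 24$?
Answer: $\frac{301808715265}{1347360336} \approx 224.0$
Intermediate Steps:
$t = -9$
$h{\left(v \right)} = -9 + v$
$b = \frac{1}{36789}$ ($b = \frac{1}{36739 + \left(-9 + 59\right)} = \frac{1}{36739 + 50} = \frac{1}{36789} \approx 2.7182 \cdot 10^{-5}$)
$- \frac{8960}{S{\left(-40 \right)}} + \frac{b}{36624} = - \frac{8960}{-40} + \frac{1}{36789 \cdot 36624} = \left(-8960\right) \left(- \frac{1}{40}\right) + \frac{1}{36789} \cdot \frac{1}{36624} = 224 + \frac{1}{1347360336} = \frac{301808715265}{1347360336}$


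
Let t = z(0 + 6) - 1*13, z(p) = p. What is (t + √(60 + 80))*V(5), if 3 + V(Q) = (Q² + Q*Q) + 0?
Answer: -329 + 94*√35 ≈ 227.11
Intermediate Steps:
V(Q) = -3 + 2*Q² (V(Q) = -3 + ((Q² + Q*Q) + 0) = -3 + ((Q² + Q²) + 0) = -3 + (2*Q² + 0) = -3 + 2*Q²)
t = -7 (t = (0 + 6) - 1*13 = 6 - 13 = -7)
(t + √(60 + 80))*V(5) = (-7 + √(60 + 80))*(-3 + 2*5²) = (-7 + √140)*(-3 + 2*25) = (-7 + 2*√35)*(-3 + 50) = (-7 + 2*√35)*47 = -329 + 94*√35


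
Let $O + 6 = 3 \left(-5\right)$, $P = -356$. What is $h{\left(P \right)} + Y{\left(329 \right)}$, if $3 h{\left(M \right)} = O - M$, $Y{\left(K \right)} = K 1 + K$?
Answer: $\frac{2309}{3} \approx 769.67$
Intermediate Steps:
$O = -21$ ($O = -6 + 3 \left(-5\right) = -6 - 15 = -21$)
$Y{\left(K \right)} = 2 K$ ($Y{\left(K \right)} = K + K = 2 K$)
$h{\left(M \right)} = -7 - \frac{M}{3}$ ($h{\left(M \right)} = \frac{-21 - M}{3} = -7 - \frac{M}{3}$)
$h{\left(P \right)} + Y{\left(329 \right)} = \left(-7 - - \frac{356}{3}\right) + 2 \cdot 329 = \left(-7 + \frac{356}{3}\right) + 658 = \frac{335}{3} + 658 = \frac{2309}{3}$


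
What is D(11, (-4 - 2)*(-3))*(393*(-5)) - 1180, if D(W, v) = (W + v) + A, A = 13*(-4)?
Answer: 44015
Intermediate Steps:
A = -52
D(W, v) = -52 + W + v (D(W, v) = (W + v) - 52 = -52 + W + v)
D(11, (-4 - 2)*(-3))*(393*(-5)) - 1180 = (-52 + 11 + (-4 - 2)*(-3))*(393*(-5)) - 1180 = (-52 + 11 - 6*(-3))*(-1965) - 1180 = (-52 + 11 + 18)*(-1965) - 1180 = -23*(-1965) - 1180 = 45195 - 1180 = 44015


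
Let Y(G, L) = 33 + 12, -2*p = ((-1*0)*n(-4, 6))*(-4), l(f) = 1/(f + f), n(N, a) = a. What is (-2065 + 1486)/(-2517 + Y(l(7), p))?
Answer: 193/824 ≈ 0.23422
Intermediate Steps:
l(f) = 1/(2*f)
p = 0 (p = --1*0*6*(-4)/2 = -0*6*(-4)/2 = -0*(-4) = -½*0 = 0)
Y(G, L) = 45
(-2065 + 1486)/(-2517 + Y(l(7), p)) = (-2065 + 1486)/(-2517 + 45) = -579/(-2472) = -579*(-1/2472) = 193/824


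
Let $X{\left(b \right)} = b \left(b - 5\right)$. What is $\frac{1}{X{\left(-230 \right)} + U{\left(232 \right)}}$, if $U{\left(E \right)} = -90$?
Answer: $\frac{1}{53960} \approx 1.8532 \cdot 10^{-5}$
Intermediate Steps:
$X{\left(b \right)} = b \left(-5 + b\right)$
$\frac{1}{X{\left(-230 \right)} + U{\left(232 \right)}} = \frac{1}{- 230 \left(-5 - 230\right) - 90} = \frac{1}{\left(-230\right) \left(-235\right) - 90} = \frac{1}{54050 - 90} = \frac{1}{53960}$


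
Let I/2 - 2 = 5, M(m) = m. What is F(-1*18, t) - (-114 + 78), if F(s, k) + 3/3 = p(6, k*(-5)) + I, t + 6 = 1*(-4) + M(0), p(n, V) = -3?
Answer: 46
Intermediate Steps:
I = 14 (I = 4 + 2*5 = 4 + 10 = 14)
t = -10 (t = -6 + (1*(-4) + 0) = -6 + (-4 + 0) = -6 - 4 = -10)
F(s, k) = 10 (F(s, k) = -1 + (-3 + 14) = -1 + 11 = 10)
F(-1*18, t) - (-114 + 78) = 10 - (-114 + 78) = 10 - 1*(-36) = 10 + 36 = 46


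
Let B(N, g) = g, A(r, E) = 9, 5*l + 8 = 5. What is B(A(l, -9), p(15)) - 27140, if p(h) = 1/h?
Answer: -407099/15 ≈ -27140.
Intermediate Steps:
l = -⅗ (l = -8/5 + (⅕)*5 = -8/5 + 1 = -⅗ ≈ -0.60000)
B(A(l, -9), p(15)) - 27140 = 1/15 - 27140 = -407099/15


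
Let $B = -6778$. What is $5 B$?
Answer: $-33890$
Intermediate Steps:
$5 B = 5 \left(-6778\right) = -33890$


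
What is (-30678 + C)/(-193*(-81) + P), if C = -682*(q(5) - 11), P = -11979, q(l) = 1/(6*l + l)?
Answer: -135307/21315 ≈ -6.3480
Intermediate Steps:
q(l) = 1/(7*l)
C = 261888/35 (C = -682*((⅐)/5 - 11) = -682*((⅐)*(⅕) - 11) = -682*(1/35 - 11) = -682*(-384)/35 = -62*(-4224/35) = 261888/35 ≈ 7482.5)
(-30678 + C)/(-193*(-81) + P) = (-30678 + 261888/35)/(-193*(-81) - 11979) = -811842/(35*(15633 - 11979)) = -811842/35/3654 = -811842/35*1/3654 = -135307/21315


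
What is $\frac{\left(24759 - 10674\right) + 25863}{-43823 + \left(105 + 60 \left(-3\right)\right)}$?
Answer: $- \frac{19974}{21949} \approx -0.91002$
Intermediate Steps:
$\frac{\left(24759 - 10674\right) + 25863}{-43823 + \left(105 + 60 \left(-3\right)\right)} = \frac{14085 + 25863}{-43823 + \left(105 - 180\right)} = \frac{39948}{-43823 - 75} = \frac{39948}{-43898} = 39948 \left(- \frac{1}{43898}\right) = - \frac{19974}{21949}$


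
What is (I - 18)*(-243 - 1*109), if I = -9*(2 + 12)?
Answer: 50688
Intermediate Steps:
I = -126 (I = -9*14 = -126)
(I - 18)*(-243 - 1*109) = (-126 - 18)*(-243 - 1*109) = -144*(-243 - 109) = -144*(-352) = 50688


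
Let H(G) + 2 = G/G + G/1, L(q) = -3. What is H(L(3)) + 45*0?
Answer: -4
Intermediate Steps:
H(G) = -1 + G (H(G) = -2 + (G/G + G/1) = -2 + (1 + G*1) = -2 + (1 + G) = -1 + G)
H(L(3)) + 45*0 = (-1 - 3) + 45*0 = -4 + 0 = -4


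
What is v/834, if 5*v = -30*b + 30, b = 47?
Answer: -46/139 ≈ -0.33094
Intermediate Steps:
v = -276 (v = (-30*47 + 30)/5 = (-1410 + 30)/5 = (⅕)*(-1380) = -276)
v/834 = -276/834 = -276*1/834 = -46/139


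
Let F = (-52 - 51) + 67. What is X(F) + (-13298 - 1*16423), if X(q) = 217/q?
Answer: -1070173/36 ≈ -29727.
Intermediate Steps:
F = -36 (F = -103 + 67 = -36)
X(F) + (-13298 - 1*16423) = 217/(-36) + (-13298 - 1*16423) = 217*(-1/36) + (-13298 - 16423) = -217/36 - 29721 = -1070173/36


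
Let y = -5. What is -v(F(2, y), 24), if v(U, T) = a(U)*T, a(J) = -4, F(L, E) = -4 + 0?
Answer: 96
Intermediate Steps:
F(L, E) = -4
v(U, T) = -4*T
-v(F(2, y), 24) = -(-4)*24 = -1*(-96) = 96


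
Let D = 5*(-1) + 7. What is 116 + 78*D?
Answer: 272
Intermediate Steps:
D = 2 (D = -5 + 7 = 2)
116 + 78*D = 116 + 78*2 = 116 + 156 = 272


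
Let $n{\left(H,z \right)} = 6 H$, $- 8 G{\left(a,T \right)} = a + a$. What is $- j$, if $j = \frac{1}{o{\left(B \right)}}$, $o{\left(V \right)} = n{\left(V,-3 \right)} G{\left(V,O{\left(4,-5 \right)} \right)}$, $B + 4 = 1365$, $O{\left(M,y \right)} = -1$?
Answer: $\frac{2}{5556963} \approx 3.5991 \cdot 10^{-7}$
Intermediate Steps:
$G{\left(a,T \right)} = - \frac{a}{4}$ ($G{\left(a,T \right)} = - \frac{a + a}{8} = - \frac{2 a}{8} = - \frac{a}{4}$)
$B = 1361$ ($B = -4 + 1365 = 1361$)
$o{\left(V \right)} = - \frac{3 V^{2}}{2}$ ($o{\left(V \right)} = 6 V \left(- \frac{V}{4}\right) = - \frac{3 V^{2}}{2}$)
$j = - \frac{2}{5556963}$ ($j = \frac{1}{\left(- \frac{3}{2}\right) 1361^{2}} = \frac{1}{\left(- \frac{3}{2}\right) 1852321} = \frac{1}{- \frac{5556963}{2}} = - \frac{2}{5556963} \approx -3.5991 \cdot 10^{-7}$)
$- j = \left(-1\right) \left(- \frac{2}{5556963}\right) = \frac{2}{5556963}$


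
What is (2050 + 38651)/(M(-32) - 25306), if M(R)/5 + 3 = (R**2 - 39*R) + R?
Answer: -13567/4707 ≈ -2.8823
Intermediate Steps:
M(R) = -15 - 190*R + 5*R**2 (M(R) = -15 + 5*((R**2 - 39*R) + R) = -15 + 5*(R**2 - 38*R) = -15 + (-190*R + 5*R**2) = -15 - 190*R + 5*R**2)
(2050 + 38651)/(M(-32) - 25306) = (2050 + 38651)/((-15 - 190*(-32) + 5*(-32)**2) - 25306) = 40701/((-15 + 6080 + 5*1024) - 25306) = 40701/((-15 + 6080 + 5120) - 25306) = 40701/(11185 - 25306) = 40701/(-14121) = 40701*(-1/14121) = -13567/4707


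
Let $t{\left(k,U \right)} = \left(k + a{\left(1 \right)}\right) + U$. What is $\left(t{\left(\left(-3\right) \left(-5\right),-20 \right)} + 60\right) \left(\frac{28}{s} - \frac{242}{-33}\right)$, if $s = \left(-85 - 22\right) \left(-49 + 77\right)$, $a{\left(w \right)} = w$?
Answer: $\frac{131656}{321} \approx 410.14$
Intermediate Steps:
$s = -2996$ ($s = \left(-107\right) 28 = -2996$)
$t{\left(k,U \right)} = 1 + U + k$ ($t{\left(k,U \right)} = \left(k + 1\right) + U = \left(1 + k\right) + U = 1 + U + k$)
$\left(t{\left(\left(-3\right) \left(-5\right),-20 \right)} + 60\right) \left(\frac{28}{s} - \frac{242}{-33}\right) = \left(\left(1 - 20 - -15\right) + 60\right) \left(\frac{28}{-2996} - \frac{242}{-33}\right) = \left(\left(1 - 20 + 15\right) + 60\right) \left(28 \left(- \frac{1}{2996}\right) - - \frac{22}{3}\right) = \left(-4 + 60\right) \left(- \frac{1}{107} + \frac{22}{3}\right) = 56 \cdot \frac{2351}{321} = \frac{131656}{321}$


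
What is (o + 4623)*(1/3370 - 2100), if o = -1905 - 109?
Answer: -18463890391/3370 ≈ -5.4789e+6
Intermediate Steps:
o = -2014
(o + 4623)*(1/3370 - 2100) = (-2014 + 4623)*(1/3370 - 2100) = 2609*(1/3370 - 2100) = 2609*(-7076999/3370) = -18463890391/3370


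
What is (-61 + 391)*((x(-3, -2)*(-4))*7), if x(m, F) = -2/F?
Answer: -9240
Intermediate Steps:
(-61 + 391)*((x(-3, -2)*(-4))*7) = (-61 + 391)*((-2/(-2)*(-4))*7) = 330*((-2*(-½)*(-4))*7) = 330*((1*(-4))*7) = 330*(-4*7) = 330*(-28) = -9240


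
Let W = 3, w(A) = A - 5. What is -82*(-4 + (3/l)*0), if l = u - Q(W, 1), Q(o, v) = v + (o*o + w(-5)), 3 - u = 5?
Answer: 328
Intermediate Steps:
w(A) = -5 + A
u = -2 (u = 3 - 1*5 = 3 - 5 = -2)
Q(o, v) = -10 + v + o² (Q(o, v) = v + (o*o + (-5 - 5)) = v + (o² - 10) = v + (-10 + o²) = -10 + v + o²)
l = -2 (l = -2 - (-10 + 1 + 3²) = -2 - (-10 + 1 + 9) = -2 - 1*0 = -2 + 0 = -2)
-82*(-4 + (3/l)*0) = -82*(-4 + (3/(-2))*0) = -82*(-4 + (3*(-½))*0) = -82*(-4 - 3/2*0) = -82*(-4 + 0) = -82*(-4) = 328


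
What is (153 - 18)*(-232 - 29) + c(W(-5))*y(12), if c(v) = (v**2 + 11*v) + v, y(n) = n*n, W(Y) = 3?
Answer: -28755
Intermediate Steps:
y(n) = n**2
c(v) = v**2 + 12*v
(153 - 18)*(-232 - 29) + c(W(-5))*y(12) = (153 - 18)*(-232 - 29) + (3*(12 + 3))*12**2 = 135*(-261) + (3*15)*144 = -35235 + 45*144 = -35235 + 6480 = -28755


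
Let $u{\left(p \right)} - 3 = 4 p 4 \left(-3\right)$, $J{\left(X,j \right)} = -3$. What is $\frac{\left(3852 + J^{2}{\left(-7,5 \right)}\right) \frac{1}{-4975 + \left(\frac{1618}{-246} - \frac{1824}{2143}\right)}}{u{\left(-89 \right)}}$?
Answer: $- \frac{113079681}{623823824150} \approx -0.00018127$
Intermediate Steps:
$u{\left(p \right)} = 3 - 48 p$ ($u{\left(p \right)} = 3 + 4 p 4 \left(-3\right) = 3 + 16 p \left(-3\right) = 3 - 48 p$)
$\frac{\left(3852 + J^{2}{\left(-7,5 \right)}\right) \frac{1}{-4975 + \left(\frac{1618}{-246} - \frac{1824}{2143}\right)}}{u{\left(-89 \right)}} = \frac{\left(3852 + \left(-3\right)^{2}\right) \frac{1}{-4975 + \left(\frac{1618}{-246} - \frac{1824}{2143}\right)}}{3 - -4272} = \frac{\left(3852 + 9\right) \frac{1}{-4975 + \left(1618 \left(- \frac{1}{246}\right) - \frac{1824}{2143}\right)}}{3 + 4272} = \frac{3861 \frac{1}{-4975 - \frac{1958039}{263589}}}{4275} = \frac{3861}{-4975 - \frac{1958039}{263589}} \cdot \frac{1}{4275} = \frac{3861}{- \frac{1313313314}{263589}} \cdot \frac{1}{4275} = 3861 \left(- \frac{263589}{1313313314}\right) \frac{1}{4275} = \left(- \frac{1017717129}{1313313314}\right) \frac{1}{4275} = - \frac{113079681}{623823824150}$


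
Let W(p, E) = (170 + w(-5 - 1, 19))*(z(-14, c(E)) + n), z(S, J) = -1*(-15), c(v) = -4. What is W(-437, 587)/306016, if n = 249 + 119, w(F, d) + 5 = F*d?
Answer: 19533/306016 ≈ 0.063830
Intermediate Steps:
w(F, d) = -5 + F*d
z(S, J) = 15
n = 368
W(p, E) = 19533 (W(p, E) = (170 + (-5 + (-5 - 1)*19))*(15 + 368) = (170 + (-5 - 6*19))*383 = (170 + (-5 - 114))*383 = (170 - 119)*383 = 51*383 = 19533)
W(-437, 587)/306016 = 19533/306016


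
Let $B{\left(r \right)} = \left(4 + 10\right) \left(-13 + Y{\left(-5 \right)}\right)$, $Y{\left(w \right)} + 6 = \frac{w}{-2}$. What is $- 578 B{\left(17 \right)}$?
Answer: $133518$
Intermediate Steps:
$Y{\left(w \right)} = -6 - \frac{w}{2}$ ($Y{\left(w \right)} = -6 + \frac{w}{-2} = -6 + w \left(- \frac{1}{2}\right) = -6 - \frac{w}{2}$)
$B{\left(r \right)} = -231$ ($B{\left(r \right)} = \left(4 + 10\right) \left(-13 - \frac{7}{2}\right) = 14 \left(-13 + \left(-6 + \frac{5}{2}\right)\right) = 14 \left(-13 - \frac{7}{2}\right) = 14 \left(- \frac{33}{2}\right) = -231$)
$- 578 B{\left(17 \right)} = \left(-578\right) \left(-231\right) = 133518$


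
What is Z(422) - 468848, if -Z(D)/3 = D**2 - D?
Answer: -1001834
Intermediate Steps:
Z(D) = -3*D**2 + 3*D (Z(D) = -3*(D**2 - D) = -3*D**2 + 3*D)
Z(422) - 468848 = 3*422*(1 - 1*422) - 468848 = 3*422*(1 - 422) - 468848 = 3*422*(-421) - 468848 = -532986 - 468848 = -1001834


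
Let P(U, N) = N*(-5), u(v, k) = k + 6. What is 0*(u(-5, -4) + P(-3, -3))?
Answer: 0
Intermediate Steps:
u(v, k) = 6 + k
P(U, N) = -5*N
0*(u(-5, -4) + P(-3, -3)) = 0*((6 - 4) - 5*(-3)) = 0*(2 + 15) = 0*17 = 0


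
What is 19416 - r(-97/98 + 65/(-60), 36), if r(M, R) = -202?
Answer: 19618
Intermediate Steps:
19416 - r(-97/98 + 65/(-60), 36) = 19416 - 1*(-202) = 19416 + 202 = 19618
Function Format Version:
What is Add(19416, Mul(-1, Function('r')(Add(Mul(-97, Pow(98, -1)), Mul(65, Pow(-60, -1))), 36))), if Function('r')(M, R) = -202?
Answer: 19618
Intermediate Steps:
Add(19416, Mul(-1, Function('r')(Add(Mul(-97, Pow(98, -1)), Mul(65, Pow(-60, -1))), 36))) = Add(19416, Mul(-1, -202)) = Add(19416, 202) = 19618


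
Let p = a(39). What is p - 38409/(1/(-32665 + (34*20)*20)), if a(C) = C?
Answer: 732267624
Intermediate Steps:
p = 39
p - 38409/(1/(-32665 + (34*20)*20)) = 39 - 38409/(1/(-32665 + (34*20)*20)) = 39 - 38409/(1/(-32665 + 680*20)) = 39 - 38409/(1/(-32665 + 13600)) = 39 - 38409/(1/(-19065)) = 39 - 38409/(-1/19065) = 39 - 38409*(-19065) = 39 - 1*(-732267585) = 39 + 732267585 = 732267624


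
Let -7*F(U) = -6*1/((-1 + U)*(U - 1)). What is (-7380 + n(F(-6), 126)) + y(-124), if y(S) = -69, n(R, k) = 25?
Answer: -7424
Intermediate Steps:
F(U) = 6/(7*(-1 + U)²) (F(U) = -(-6)/(7*((U - 1)*(-1 + U))) = -(-6)/(7*((-1 + U)*(-1 + U))) = -(-6)/(7*((-1 + U)²)) = -(-6)/(7*(-1 + U)²) = 6/(7*(-1 + U)²))
(-7380 + n(F(-6), 126)) + y(-124) = (-7380 + 25) - 69 = -7355 - 69 = -7424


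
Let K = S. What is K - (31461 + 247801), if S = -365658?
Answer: -644920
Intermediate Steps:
K = -365658
K - (31461 + 247801) = -365658 - (31461 + 247801) = -365658 - 1*279262 = -365658 - 279262 = -644920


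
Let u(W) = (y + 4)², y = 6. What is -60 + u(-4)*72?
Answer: 7140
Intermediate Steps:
u(W) = 100 (u(W) = (6 + 4)² = 10² = 100)
-60 + u(-4)*72 = -60 + 100*72 = -60 + 7200 = 7140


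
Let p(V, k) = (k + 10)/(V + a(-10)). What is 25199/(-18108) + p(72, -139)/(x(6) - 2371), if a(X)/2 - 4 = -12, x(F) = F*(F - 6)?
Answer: -835871623/601076952 ≈ -1.3906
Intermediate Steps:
x(F) = F*(-6 + F)
a(X) = -16 (a(X) = 8 + 2*(-12) = 8 - 24 = -16)
p(V, k) = (10 + k)/(-16 + V) (p(V, k) = (k + 10)/(V - 16) = (10 + k)/(-16 + V))
25199/(-18108) + p(72, -139)/(x(6) - 2371) = 25199/(-18108) + ((10 - 139)/(-16 + 72))/(6*(-6 + 6) - 2371) = 25199*(-1/18108) + (-129/56)/(6*0 - 2371) = -25199/18108 + ((1/56)*(-129))/(0 - 2371) = -25199/18108 - 129/56/(-2371) = -25199/18108 - 129/56*(-1/2371) = -25199/18108 + 129/132776 = -835871623/601076952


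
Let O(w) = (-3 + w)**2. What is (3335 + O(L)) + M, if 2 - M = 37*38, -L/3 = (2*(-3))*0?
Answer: 1940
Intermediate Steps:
L = 0 (L = -3*2*(-3)*0 = -(-18)*0 = -3*0 = 0)
M = -1404 (M = 2 - 37*38 = 2 - 1*1406 = 2 - 1406 = -1404)
(3335 + O(L)) + M = (3335 + (-3 + 0)**2) - 1404 = (3335 + (-3)**2) - 1404 = (3335 + 9) - 1404 = 3344 - 1404 = 1940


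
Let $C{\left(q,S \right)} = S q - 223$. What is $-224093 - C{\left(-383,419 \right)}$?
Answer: $-63393$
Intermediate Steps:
$C{\left(q,S \right)} = -223 + S q$
$-224093 - C{\left(-383,419 \right)} = -224093 - \left(-223 + 419 \left(-383\right)\right) = -224093 - \left(-223 - 160477\right) = -224093 - -160700 = -224093 + 160700 = -63393$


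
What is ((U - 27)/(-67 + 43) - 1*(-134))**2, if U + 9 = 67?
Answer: 10144225/576 ≈ 17612.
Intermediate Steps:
U = 58 (U = -9 + 67 = 58)
((U - 27)/(-67 + 43) - 1*(-134))**2 = ((58 - 27)/(-67 + 43) - 1*(-134))**2 = (31/(-24) + 134)**2 = (31*(-1/24) + 134)**2 = (-31/24 + 134)**2 = (3185/24)**2 = 10144225/576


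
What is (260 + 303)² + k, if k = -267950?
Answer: 49019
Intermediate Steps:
(260 + 303)² + k = (260 + 303)² - 267950 = 563² - 267950 = 316969 - 267950 = 49019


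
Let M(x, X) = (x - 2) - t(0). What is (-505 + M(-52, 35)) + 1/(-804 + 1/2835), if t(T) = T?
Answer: -1274153336/2279339 ≈ -559.00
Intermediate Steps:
M(x, X) = -2 + x (M(x, X) = (x - 2) - 1*0 = (-2 + x) + 0 = -2 + x)
(-505 + M(-52, 35)) + 1/(-804 + 1/2835) = (-505 + (-2 - 52)) + 1/(-804 + 1/2835) = (-505 - 54) + 1/(-804 + 1/2835) = -559 + 1/(-2279339/2835) = -559 - 2835/2279339 = -1274153336/2279339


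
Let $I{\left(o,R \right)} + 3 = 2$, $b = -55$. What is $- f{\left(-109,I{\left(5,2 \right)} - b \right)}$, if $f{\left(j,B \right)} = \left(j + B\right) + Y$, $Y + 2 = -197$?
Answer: $254$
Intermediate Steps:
$Y = -199$ ($Y = -2 - 197 = -199$)
$I{\left(o,R \right)} = -1$ ($I{\left(o,R \right)} = -3 + 2 = -1$)
$f{\left(j,B \right)} = -199 + B + j$ ($f{\left(j,B \right)} = \left(j + B\right) - 199 = \left(B + j\right) - 199 = -199 + B + j$)
$- f{\left(-109,I{\left(5,2 \right)} - b \right)} = - (-199 - -54 - 109) = - (-199 + \left(-1 + 55\right) - 109) = - (-199 + 54 - 109) = \left(-1\right) \left(-254\right) = 254$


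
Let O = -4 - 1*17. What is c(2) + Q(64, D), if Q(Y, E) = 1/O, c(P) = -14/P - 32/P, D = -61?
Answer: -484/21 ≈ -23.048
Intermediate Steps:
c(P) = -46/P
O = -21 (O = -4 - 17 = -21)
Q(Y, E) = -1/21 (Q(Y, E) = 1/(-21) = -1/21)
c(2) + Q(64, D) = -46/2 - 1/21 = -46*1/2 - 1/21 = -23 - 1/21 = -484/21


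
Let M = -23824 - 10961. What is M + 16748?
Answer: -18037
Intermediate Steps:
M = -34785
M + 16748 = -34785 + 16748 = -18037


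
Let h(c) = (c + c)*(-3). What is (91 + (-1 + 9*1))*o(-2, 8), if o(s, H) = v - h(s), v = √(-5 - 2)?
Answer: -1188 + 99*I*√7 ≈ -1188.0 + 261.93*I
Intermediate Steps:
v = I*√7 (v = √(-7) = I*√7 ≈ 2.6458*I)
h(c) = -6*c (h(c) = (2*c)*(-3) = -6*c)
o(s, H) = 6*s + I*√7 (o(s, H) = I*√7 - (-6)*s = I*√7 + 6*s = 6*s + I*√7)
(91 + (-1 + 9*1))*o(-2, 8) = (91 + (-1 + 9*1))*(6*(-2) + I*√7) = (91 + (-1 + 9))*(-12 + I*√7) = (91 + 8)*(-12 + I*√7) = 99*(-12 + I*√7) = -1188 + 99*I*√7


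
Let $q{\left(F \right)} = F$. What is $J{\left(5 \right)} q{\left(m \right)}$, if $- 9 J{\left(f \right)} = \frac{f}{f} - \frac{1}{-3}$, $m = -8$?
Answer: $\frac{32}{27} \approx 1.1852$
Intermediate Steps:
$J{\left(f \right)} = - \frac{4}{27}$ ($J{\left(f \right)} = - \frac{\frac{f}{f} - \frac{1}{-3}}{9} = - \frac{1 - - \frac{1}{3}}{9} = - \frac{1 + \frac{1}{3}}{9} = \left(- \frac{1}{9}\right) \frac{4}{3} = - \frac{4}{27}$)
$J{\left(5 \right)} q{\left(m \right)} = \left(- \frac{4}{27}\right) \left(-8\right) = \frac{32}{27}$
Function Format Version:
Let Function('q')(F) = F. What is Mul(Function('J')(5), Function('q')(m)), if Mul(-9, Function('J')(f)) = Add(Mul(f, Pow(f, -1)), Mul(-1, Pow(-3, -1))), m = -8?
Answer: Rational(32, 27) ≈ 1.1852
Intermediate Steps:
Function('J')(f) = Rational(-4, 27) (Function('J')(f) = Mul(Rational(-1, 9), Add(Mul(f, Pow(f, -1)), Mul(-1, Pow(-3, -1)))) = Mul(Rational(-1, 9), Add(1, Mul(-1, Rational(-1, 3)))) = Mul(Rational(-1, 9), Add(1, Rational(1, 3))) = Mul(Rational(-1, 9), Rational(4, 3)) = Rational(-4, 27))
Mul(Function('J')(5), Function('q')(m)) = Mul(Rational(-4, 27), -8) = Rational(32, 27)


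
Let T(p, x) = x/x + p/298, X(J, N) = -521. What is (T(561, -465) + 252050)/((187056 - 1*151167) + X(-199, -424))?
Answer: 75111759/10539664 ≈ 7.1266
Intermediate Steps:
T(p, x) = 1 + p/298 (T(p, x) = 1 + p*(1/298) = 1 + p/298)
(T(561, -465) + 252050)/((187056 - 1*151167) + X(-199, -424)) = ((1 + (1/298)*561) + 252050)/((187056 - 1*151167) - 521) = ((1 + 561/298) + 252050)/((187056 - 151167) - 521) = (859/298 + 252050)/(35889 - 521) = (75111759/298)/35368 = (75111759/298)*(1/35368) = 75111759/10539664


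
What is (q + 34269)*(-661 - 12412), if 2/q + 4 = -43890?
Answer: -578366239598/1291 ≈ -4.4800e+8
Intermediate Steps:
q = -1/21947 (q = 2/(-4 - 43890) = 2/(-43894) = 2*(-1/43894) = -1/21947 ≈ -4.5564e-5)
(q + 34269)*(-661 - 12412) = (-1/21947 + 34269)*(-661 - 12412) = (752101742/21947)*(-13073) = -578366239598/1291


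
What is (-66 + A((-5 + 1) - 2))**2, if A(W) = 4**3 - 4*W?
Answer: 484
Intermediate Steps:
A(W) = 64 - 4*W
(-66 + A((-5 + 1) - 2))**2 = (-66 + (64 - 4*((-5 + 1) - 2)))**2 = (-66 + (64 - 4*(-4 - 2)))**2 = (-66 + (64 - 4*(-6)))**2 = (-66 + (64 + 24))**2 = (-66 + 88)**2 = 22**2 = 484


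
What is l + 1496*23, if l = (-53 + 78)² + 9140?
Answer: 44173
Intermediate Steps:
l = 9765 (l = 25² + 9140 = 625 + 9140 = 9765)
l + 1496*23 = 9765 + 1496*23 = 9765 + 34408 = 44173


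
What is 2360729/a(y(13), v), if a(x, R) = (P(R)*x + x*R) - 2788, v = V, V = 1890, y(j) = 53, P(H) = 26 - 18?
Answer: 2360729/97806 ≈ 24.137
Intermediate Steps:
P(H) = 8
v = 1890
a(x, R) = -2788 + 8*x + R*x (a(x, R) = (8*x + x*R) - 2788 = (8*x + R*x) - 2788 = -2788 + 8*x + R*x)
2360729/a(y(13), v) = 2360729/(-2788 + 8*53 + 1890*53) = 2360729/(-2788 + 424 + 100170) = 2360729/97806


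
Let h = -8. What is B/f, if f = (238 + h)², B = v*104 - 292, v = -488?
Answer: -12761/13225 ≈ -0.96492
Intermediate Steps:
B = -51044 (B = -488*104 - 292 = -50752 - 292 = -51044)
f = 52900 (f = (238 - 8)² = 230² = 52900)
B/f = -51044/52900 = -51044*1/52900 = -12761/13225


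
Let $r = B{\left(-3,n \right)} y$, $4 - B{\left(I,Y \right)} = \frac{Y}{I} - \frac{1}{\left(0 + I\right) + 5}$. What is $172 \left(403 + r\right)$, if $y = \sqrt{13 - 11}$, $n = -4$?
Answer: $69316 + \frac{1634 \sqrt{2}}{3} \approx 70086.0$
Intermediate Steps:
$B{\left(I,Y \right)} = 4 + \frac{1}{5 + I} - \frac{Y}{I}$ ($B{\left(I,Y \right)} = 4 - \left(\frac{Y}{I} - \frac{1}{\left(0 + I\right) + 5}\right) = 4 - \left(\frac{Y}{I} - \frac{1}{I + 5}\right) = 4 - \left(\frac{Y}{I} - \frac{1}{5 + I}\right) = 4 - \left(- \frac{1}{5 + I} + \frac{Y}{I}\right) = 4 + \left(\frac{1}{5 + I} - \frac{Y}{I}\right) = 4 + \frac{1}{5 + I} - \frac{Y}{I}$)
$y = \sqrt{2} \approx 1.4142$
$r = \frac{19 \sqrt{2}}{6}$ ($r = \frac{\left(-5\right) \left(-4\right) + 4 \left(-3\right)^{2} + 21 \left(-3\right) - \left(-3\right) \left(-4\right)}{\left(-3\right) \left(5 - 3\right)} \sqrt{2} = - \frac{20 + 4 \cdot 9 - 63 - 12}{3 \cdot 2} \sqrt{2} = \left(- \frac{1}{3}\right) \frac{1}{2} \left(20 + 36 - 63 - 12\right) \sqrt{2} = \left(- \frac{1}{3}\right) \frac{1}{2} \left(-19\right) \sqrt{2} = \frac{19 \sqrt{2}}{6} \approx 4.4783$)
$172 \left(403 + r\right) = 172 \left(403 + \frac{19 \sqrt{2}}{6}\right) = 69316 + \frac{1634 \sqrt{2}}{3}$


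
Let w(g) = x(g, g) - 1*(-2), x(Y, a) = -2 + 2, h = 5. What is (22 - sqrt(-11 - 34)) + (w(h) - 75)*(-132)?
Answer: 9658 - 3*I*sqrt(5) ≈ 9658.0 - 6.7082*I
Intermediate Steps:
x(Y, a) = 0
w(g) = 2 (w(g) = 0 - 1*(-2) = 0 + 2 = 2)
(22 - sqrt(-11 - 34)) + (w(h) - 75)*(-132) = (22 - sqrt(-11 - 34)) + (2 - 75)*(-132) = (22 - sqrt(-45)) - 73*(-132) = (22 - 3*I*sqrt(5)) + 9636 = 9658 - 3*I*sqrt(5)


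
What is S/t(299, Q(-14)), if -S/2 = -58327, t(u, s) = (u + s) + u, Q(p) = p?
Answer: 799/4 ≈ 199.75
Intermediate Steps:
t(u, s) = s + 2*u (t(u, s) = (s + u) + u = s + 2*u)
S = 116654 (S = -2*(-58327) = 116654)
S/t(299, Q(-14)) = 116654/(-14 + 2*299) = 116654/(-14 + 598) = 116654/584 = 116654*(1/584) = 799/4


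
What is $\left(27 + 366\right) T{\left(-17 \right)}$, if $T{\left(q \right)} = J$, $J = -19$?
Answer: $-7467$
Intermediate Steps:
$T{\left(q \right)} = -19$
$\left(27 + 366\right) T{\left(-17 \right)} = \left(27 + 366\right) \left(-19\right) = 393 \left(-19\right) = -7467$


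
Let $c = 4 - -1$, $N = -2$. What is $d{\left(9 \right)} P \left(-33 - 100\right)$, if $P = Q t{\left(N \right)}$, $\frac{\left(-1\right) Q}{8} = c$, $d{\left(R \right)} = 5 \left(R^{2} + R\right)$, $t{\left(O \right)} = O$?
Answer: $-4788000$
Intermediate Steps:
$d{\left(R \right)} = 5 R + 5 R^{2}$ ($d{\left(R \right)} = 5 \left(R + R^{2}\right) = 5 R + 5 R^{2}$)
$c = 5$ ($c = 4 + 1 = 5$)
$Q = -40$ ($Q = \left(-8\right) 5 = -40$)
$P = 80$ ($P = \left(-40\right) \left(-2\right) = 80$)
$d{\left(9 \right)} P \left(-33 - 100\right) = 5 \cdot 9 \left(1 + 9\right) 80 \left(-33 - 100\right) = 5 \cdot 9 \cdot 10 \cdot 80 \left(-133\right) = 450 \cdot 80 \left(-133\right) = 36000 \left(-133\right) = -4788000$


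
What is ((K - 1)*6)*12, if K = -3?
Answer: -288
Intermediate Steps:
((K - 1)*6)*12 = ((-3 - 1)*6)*12 = -4*6*12 = -24*12 = -288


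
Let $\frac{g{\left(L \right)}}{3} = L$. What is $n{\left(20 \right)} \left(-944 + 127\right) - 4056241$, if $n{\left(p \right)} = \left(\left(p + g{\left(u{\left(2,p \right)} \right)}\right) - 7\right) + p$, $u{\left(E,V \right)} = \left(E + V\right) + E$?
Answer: $-4142026$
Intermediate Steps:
$u{\left(E,V \right)} = V + 2 E$
$g{\left(L \right)} = 3 L$
$n{\left(p \right)} = 5 + 5 p$ ($n{\left(p \right)} = \left(\left(p + 3 \left(p + 2 \cdot 2\right)\right) - 7\right) + p = \left(\left(p + 3 \left(p + 4\right)\right) - 7\right) + p = \left(\left(p + 3 \left(4 + p\right)\right) - 7\right) + p = \left(\left(p + \left(12 + 3 p\right)\right) - 7\right) + p = \left(\left(12 + 4 p\right) - 7\right) + p = \left(5 + 4 p\right) + p = 5 + 5 p$)
$n{\left(20 \right)} \left(-944 + 127\right) - 4056241 = \left(5 + 5 \cdot 20\right) \left(-944 + 127\right) - 4056241 = \left(5 + 100\right) \left(-817\right) - 4056241 = 105 \left(-817\right) - 4056241 = -85785 - 4056241 = -4142026$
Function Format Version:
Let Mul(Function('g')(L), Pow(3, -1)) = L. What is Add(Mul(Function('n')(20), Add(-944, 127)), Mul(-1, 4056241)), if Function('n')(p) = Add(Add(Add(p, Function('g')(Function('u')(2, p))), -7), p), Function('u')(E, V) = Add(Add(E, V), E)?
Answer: -4142026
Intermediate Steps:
Function('u')(E, V) = Add(V, Mul(2, E))
Function('g')(L) = Mul(3, L)
Function('n')(p) = Add(5, Mul(5, p)) (Function('n')(p) = Add(Add(Add(p, Mul(3, Add(p, Mul(2, 2)))), -7), p) = Add(Add(Add(p, Mul(3, Add(p, 4))), -7), p) = Add(Add(Add(p, Mul(3, Add(4, p))), -7), p) = Add(Add(Add(p, Add(12, Mul(3, p))), -7), p) = Add(Add(Add(12, Mul(4, p)), -7), p) = Add(Add(5, Mul(4, p)), p) = Add(5, Mul(5, p)))
Add(Mul(Function('n')(20), Add(-944, 127)), Mul(-1, 4056241)) = Add(Mul(Add(5, Mul(5, 20)), Add(-944, 127)), Mul(-1, 4056241)) = Add(Mul(Add(5, 100), -817), -4056241) = Add(Mul(105, -817), -4056241) = Add(-85785, -4056241) = -4142026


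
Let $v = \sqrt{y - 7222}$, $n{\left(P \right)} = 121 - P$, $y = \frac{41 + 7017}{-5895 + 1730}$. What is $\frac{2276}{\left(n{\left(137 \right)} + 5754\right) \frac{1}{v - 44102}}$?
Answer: $- \frac{50188076}{2869} + \frac{4552 i \sqrt{159835530}}{1707055} \approx -17493.0 + 33.713 i$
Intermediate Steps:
$y = - \frac{7058}{4165}$ ($y = \frac{7058}{-4165} = 7058 \left(- \frac{1}{4165}\right) = - \frac{7058}{4165} \approx -1.6946$)
$v = \frac{4 i \sqrt{159835530}}{595}$ ($v = \sqrt{- \frac{7058}{4165} - 7222} = \sqrt{- \frac{30086688}{4165}} = \frac{4 i \sqrt{159835530}}{595} \approx 84.992 i$)
$\frac{2276}{\left(n{\left(137 \right)} + 5754\right) \frac{1}{v - 44102}} = \frac{2276}{\left(\left(121 - 137\right) + 5754\right) \frac{1}{\frac{4 i \sqrt{159835530}}{595} - 44102}} = \frac{2276}{\left(\left(121 - 137\right) + 5754\right) \frac{1}{-44102 + \frac{4 i \sqrt{159835530}}{595}}} = \frac{2276}{\left(-16 + 5754\right) \frac{1}{-44102 + \frac{4 i \sqrt{159835530}}{595}}} = \frac{2276}{5738 \frac{1}{-44102 + \frac{4 i \sqrt{159835530}}{595}}} = 2276 \left(- \frac{22051}{2869} + \frac{2 i \sqrt{159835530}}{1707055}\right) = - \frac{50188076}{2869} + \frac{4552 i \sqrt{159835530}}{1707055}$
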